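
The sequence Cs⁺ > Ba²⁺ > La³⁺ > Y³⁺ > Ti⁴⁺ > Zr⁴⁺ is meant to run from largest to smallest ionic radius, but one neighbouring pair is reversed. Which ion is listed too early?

Compare adjacent ions: both in group 4 with the same charge; Ti⁴⁺ (period 4) has the smaller radius — yet in this decreasing list Ti⁴⁺ sits before Zr⁴⁺. Nothing else is reversed, so Ti⁴⁺ should move one place to the right.

Ti⁴⁺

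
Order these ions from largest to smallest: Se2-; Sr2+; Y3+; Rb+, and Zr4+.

Each ion has 36 electrons. The ranking follows nuclear charge in reverse — greater Z gives a smaller radius. Zr4+ (Z=40), Y3+ (Z=39), Sr2+ (Z=38), Rb+ (Z=37), Se2- (Z=34).

Se2- > Rb+ > Sr2+ > Y3+ > Zr4+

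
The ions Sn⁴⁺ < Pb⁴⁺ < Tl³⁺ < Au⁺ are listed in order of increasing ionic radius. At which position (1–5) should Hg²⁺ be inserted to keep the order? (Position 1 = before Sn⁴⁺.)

First list Z and electron count for each: Sn⁴⁺ (Z=50, 46 e⁻), Pb⁴⁺ (Z=82, 78 e⁻), Tl³⁺ (Z=81, 78 e⁻), Hg²⁺ (Z=80, 78 e⁻), Au⁺ (Z=79, 78 e⁻). Sn⁴⁺ < Pb⁴⁺ (same group, 1 shell fewer); Pb⁴⁺ < Tl³⁺ (both 78 e⁻, Z=82>81); Tl³⁺ < Hg²⁺ (both 78 e⁻, Z=81>80); Hg²⁺ < Au⁺ (both 78 e⁻, Z=80>79).
Merged order: Sn⁴⁺ < Pb⁴⁺ < Tl³⁺ < Hg²⁺ < Au⁺ — Hg²⁺ is number 4.

4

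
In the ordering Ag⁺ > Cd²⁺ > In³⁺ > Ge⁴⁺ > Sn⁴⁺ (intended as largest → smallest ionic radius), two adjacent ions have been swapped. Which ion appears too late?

Sn⁴⁺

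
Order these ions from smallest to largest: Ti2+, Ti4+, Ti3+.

For a single element, ionic radius drops as positive charge rises — Ti4+ < Ti2+.

Ti4+ < Ti3+ < Ti2+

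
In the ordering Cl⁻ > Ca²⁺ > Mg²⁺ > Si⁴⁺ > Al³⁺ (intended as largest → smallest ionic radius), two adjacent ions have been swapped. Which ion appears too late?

Check each adjacent pair. Si⁴⁺ and Al³⁺ are reversed: Si⁴⁺ and Al³⁺ share 10 electrons; the higher nuclear charge on Si (Z=14) contracts it more, so Si⁴⁺ < Al³⁺. No other neighbouring pair contradicts the periodic trends, so Al³⁺ is the ion listed too late.

Al³⁺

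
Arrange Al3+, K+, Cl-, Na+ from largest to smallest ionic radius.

Electron counts and nuclear charges: Al3+ (Z=13, 10 e⁻), Na+ (Z=11, 10 e⁻), K+ (Z=19, 18 e⁻), Cl- (Z=17, 18 e⁻). Al3+ < Na+ (both 10 e⁻, Z=13>11); Na+ < K+ (same group, 1 shell fewer); K+ < Cl- (isoelectronic, higher Z=19 is smaller).

Cl- > K+ > Na+ > Al3+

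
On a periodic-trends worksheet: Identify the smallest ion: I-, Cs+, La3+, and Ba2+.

La3+

Isoelectronic series (54 e⁻ each). Size is set by nuclear charge: more protons means a smaller ion. La3+ (Z=57), Ba2+ (Z=56), Cs+ (Z=55), I- (Z=53).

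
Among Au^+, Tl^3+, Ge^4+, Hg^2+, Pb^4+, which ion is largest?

Au^+

Electron counts and nuclear charges: Ge^4+ has 28 e⁻ (Z=32), Pb^4+ has 78 e⁻ (Z=82), Tl^3+ has 78 e⁻ (Z=81), Hg^2+ has 78 e⁻ (Z=80), Au^+ has 78 e⁻ (Z=79). Ge^4+ < Pb^4+ (same group, period 4 vs 6); Pb^4+ < Tl^3+ (both 78 e⁻, Z=82>81); Tl^3+ < Hg^2+ (both 78 e⁻, Z=81>80); Hg^2+ < Au^+ (isoelectronic, higher Z=80 is smaller).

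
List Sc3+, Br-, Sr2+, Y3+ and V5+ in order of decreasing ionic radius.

Work out protons and electrons: V5+ has 18 e⁻ (Z=23), Sc3+ has 18 e⁻ (Z=21), Y3+ has 36 e⁻ (Z=39), Sr2+ has 36 e⁻ (Z=38), Br- has 36 e⁻ (Z=35). V5+ < Sc3+ (isoelectronic, higher Z=23 is smaller); Sc3+ < Y3+ (same group, 1 shell fewer); Y3+ < Sr2+ (isoelectronic, higher Z=39 is smaller); Sr2+ < Br- (isoelectronic, higher Z=38 is smaller).

Br- > Sr2+ > Y3+ > Sc3+ > V5+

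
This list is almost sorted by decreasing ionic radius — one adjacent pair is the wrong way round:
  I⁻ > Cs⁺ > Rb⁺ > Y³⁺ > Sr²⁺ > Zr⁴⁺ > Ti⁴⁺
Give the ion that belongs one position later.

Y³⁺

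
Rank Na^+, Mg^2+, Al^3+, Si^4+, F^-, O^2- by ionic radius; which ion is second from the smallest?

Isoelectronic series (10 e⁻ each). Size is set by nuclear charge: more protons means a smaller ion. Si^4+ (Z=14), Al^3+ (Z=13), Mg^2+ (Z=12), Na^+ (Z=11), F^- (Z=9), O^2- (Z=8).
Ordering: Si^4+ < Al^3+ < Mg^2+ < Na^+ < F^- < O^2-. The second smallest is Al^3+.

Al^3+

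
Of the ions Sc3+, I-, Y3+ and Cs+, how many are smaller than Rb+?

2

First list Z and electron count for each: Sc3+ (Z=21, 18 e⁻), Y3+ (Z=39, 36 e⁻), Rb+ (Z=37, 36 e⁻), Cs+ (Z=55, 54 e⁻), I- (Z=53, 54 e⁻). Sc3+ < Y3+ (same group, period 4 vs 5); Y3+ < Rb+ (both 36 e⁻, Z=39>37); Rb+ < Cs+ (same group, period 5 vs 6); Cs+ < I- (isoelectronic, higher Z=55 is smaller).
Placing each against Rb+: smaller — Sc3+, Y3+; larger — Cs+, I-. That's 2.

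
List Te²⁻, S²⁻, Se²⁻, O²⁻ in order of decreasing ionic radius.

Same group, same charge. Going down the group adds an extra shell of electrons, so the ion gets larger: O²⁻ is highest in the group and smallest.

Te²⁻ > Se²⁻ > S²⁻ > O²⁻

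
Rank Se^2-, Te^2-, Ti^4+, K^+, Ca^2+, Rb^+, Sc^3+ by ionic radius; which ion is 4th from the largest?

Ti^4+: 18 e⁻, Z=22, Sc^3+: 18 e⁻, Z=21, Ca^2+: 18 e⁻, Z=20, K^+: 18 e⁻, Z=19, Rb^+: 36 e⁻, Z=37, Se^2-: 36 e⁻, Z=34, Te^2-: 54 e⁻, Z=52. Ti^4+ < Sc^3+ (both 18 e⁻, Z=22>21); Sc^3+ < Ca^2+ (isoelectronic, higher Z=21 is smaller); Ca^2+ < K^+ (both 18 e⁻, Z=20>19); K^+ < Rb^+ (same group, 1 shell fewer); Rb^+ < Se^2- (both 36 e⁻, Z=37>34); Se^2- < Te^2- (same group, period 4 vs 5).
That gives Ti^4+ < Sc^3+ < Ca^2+ < K^+ < Rb^+ < Se^2- < Te^2-. From the largest end, number 4 is K^+.

K^+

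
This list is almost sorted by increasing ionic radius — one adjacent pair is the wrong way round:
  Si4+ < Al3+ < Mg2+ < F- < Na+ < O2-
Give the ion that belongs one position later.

Compare adjacent ions: both have 10 electrons but Z(Na)=11 > Z(F)=9, so Na+ should be the smaller of the two — yet in this increasing list F- sits before Na+. Nothing else is reversed, so F- should move one place to the right.

F-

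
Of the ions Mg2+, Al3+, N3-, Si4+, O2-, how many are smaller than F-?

These species are isoelectronic with 10 electrons. The only difference is the number of protons: Si4+ (Z=14), Al3+ (Z=13), Mg2+ (Z=12), F- (Z=9), O2- (Z=8), N3- (Z=7). The strongest nuclear pull (Si4+) gives the smallest ion.
Placing each against F-: smaller — Si4+, Al3+, Mg2+; larger — O2-, N3-. Count: 3.

3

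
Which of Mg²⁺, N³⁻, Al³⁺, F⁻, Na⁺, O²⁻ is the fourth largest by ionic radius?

Each ion has 10 electrons. The ranking follows nuclear charge in reverse — greater Z gives a smaller radius. Al³⁺ (Z=13), Mg²⁺ (Z=12), Na⁺ (Z=11), F⁻ (Z=9), O²⁻ (Z=8), N³⁻ (Z=7).
So the order is Al³⁺ < Mg²⁺ < Na⁺ < F⁻ < O²⁻ < N³⁻; the 4th-largest ion is Na⁺.

Na⁺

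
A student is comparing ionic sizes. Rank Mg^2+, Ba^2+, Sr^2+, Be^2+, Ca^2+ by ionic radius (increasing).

Same group, same charge. Going down the group adds an extra shell of electrons, so the ion gets larger: Be^2+ is highest in the group and smallest.

Be^2+ < Mg^2+ < Ca^2+ < Sr^2+ < Ba^2+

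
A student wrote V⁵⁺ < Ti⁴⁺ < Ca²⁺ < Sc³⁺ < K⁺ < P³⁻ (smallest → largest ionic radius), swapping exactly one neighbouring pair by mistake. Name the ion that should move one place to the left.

Scanning neighbour by neighbour, only Ca²⁺/Sc³⁺ violates a trend: Sc³⁺ and Ca²⁺ share 18 electrons; the higher nuclear charge on Sc (Z=21) contracts it more, so Sc³⁺ < Ca²⁺. That makes Sc³⁺ the one sitting a position late relative to where it belongs.

Sc³⁺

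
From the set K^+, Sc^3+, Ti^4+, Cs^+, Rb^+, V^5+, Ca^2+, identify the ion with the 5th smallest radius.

K^+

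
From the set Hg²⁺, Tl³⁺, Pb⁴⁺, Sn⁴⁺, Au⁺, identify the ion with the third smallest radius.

Electron counts and nuclear charges: Sn⁴⁺: 46 e⁻, Z=50, Pb⁴⁺: 78 e⁻, Z=82, Tl³⁺: 78 e⁻, Z=81, Hg²⁺: 78 e⁻, Z=80, Au⁺: 78 e⁻, Z=79. Sn⁴⁺ < Pb⁴⁺ (same group, period 5 vs 6); Pb⁴⁺ < Tl³⁺ (isoelectronic, higher Z=82 is smaller); Tl³⁺ < Hg²⁺ (isoelectronic, higher Z=81 is smaller); Hg²⁺ < Au⁺ (both 78 e⁻, Z=80>79).
So the order is Sn⁴⁺ < Pb⁴⁺ < Tl³⁺ < Hg²⁺ < Au⁺; the 3rd-smallest ion is Tl³⁺.

Tl³⁺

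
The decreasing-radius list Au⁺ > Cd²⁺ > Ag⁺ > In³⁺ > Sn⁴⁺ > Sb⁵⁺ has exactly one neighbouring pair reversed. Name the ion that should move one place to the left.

Compare adjacent ions: they are isoelectronic (46 e⁻) and Cd has more protons than Ag (48 vs 47), making Cd²⁺ smaller — yet in this decreasing list Cd²⁺ sits before Ag⁺. Nothing else is reversed, so Ag⁺ should move one place to the left.

Ag⁺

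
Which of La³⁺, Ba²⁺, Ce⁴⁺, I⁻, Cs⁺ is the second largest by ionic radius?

Cs⁺

These species are isoelectronic with 54 electrons. The only difference is the number of protons: Ce⁴⁺ (Z=58), La³⁺ (Z=57), Ba²⁺ (Z=56), Cs⁺ (Z=55), I⁻ (Z=53). The strongest nuclear pull (Ce⁴⁺) gives the smallest ion.
Full ascending order: Ce⁴⁺ < La³⁺ < Ba²⁺ < Cs⁺ < I⁻. Counting from the largest, position 2 is Cs⁺.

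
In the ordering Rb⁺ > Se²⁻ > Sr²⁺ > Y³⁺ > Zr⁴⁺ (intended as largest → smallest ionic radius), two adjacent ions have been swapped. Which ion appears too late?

Scanning neighbour by neighbour, only Rb⁺/Se²⁻ violates a trend: they are isoelectronic (36 e⁻) and Rb has more protons than Se (37 vs 34), making Rb⁺ smaller. That makes Se²⁻ the one sitting a position late relative to where it belongs.

Se²⁻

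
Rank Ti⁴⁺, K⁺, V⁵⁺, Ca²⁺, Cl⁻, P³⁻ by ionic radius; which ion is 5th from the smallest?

Each ion has 18 electrons. The ranking follows nuclear charge in reverse — greater Z gives a smaller radius. V⁵⁺ (Z=23), Ti⁴⁺ (Z=22), Ca²⁺ (Z=20), K⁺ (Z=19), Cl⁻ (Z=17), P³⁻ (Z=15).
Ordering: V⁵⁺ < Ti⁴⁺ < Ca²⁺ < K⁺ < Cl⁻ < P³⁻. The 5th smallest is Cl⁻.

Cl⁻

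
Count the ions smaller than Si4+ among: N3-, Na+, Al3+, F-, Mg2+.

0

Isoelectronic series (10 e⁻ each). Size is set by nuclear charge: more protons means a smaller ion. Si4+ (Z=14), Al3+ (Z=13), Mg2+ (Z=12), Na+ (Z=11), F- (Z=9), N3- (Z=7).
Placing each against Si4+: smaller — none; larger — Al3+, Mg2+, Na+, F-, N3-. Count: 0.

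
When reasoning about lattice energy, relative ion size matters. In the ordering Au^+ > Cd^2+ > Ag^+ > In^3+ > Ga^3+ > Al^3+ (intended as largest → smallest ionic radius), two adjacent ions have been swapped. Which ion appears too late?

Ag^+

The pair Cd^2+, Ag^+ is the wrong way round — both have 46 electrons but Z(Cd)=48 > Z(Ag)=47, so Cd^2+ should be the smaller of the two. All other adjacent pairs agree with periodic trends, so Ag^+ is the misplaced ion.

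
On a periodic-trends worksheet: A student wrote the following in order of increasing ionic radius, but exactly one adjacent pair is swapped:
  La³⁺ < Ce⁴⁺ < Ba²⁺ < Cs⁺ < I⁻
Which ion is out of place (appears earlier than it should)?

Compare adjacent ions: they are isoelectronic (54 e⁻) and Ce has more protons than La (58 vs 57), making Ce⁴⁺ smaller — yet in this increasing list La³⁺ sits before Ce⁴⁺. Nothing else is reversed, so La³⁺ should move one place to the right.

La³⁺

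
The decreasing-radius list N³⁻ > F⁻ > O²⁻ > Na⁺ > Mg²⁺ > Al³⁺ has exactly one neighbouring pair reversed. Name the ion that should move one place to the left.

The pair F⁻, O²⁻ is the wrong way round — they are isoelectronic (10 e⁻) and F has more protons than O (9 vs 8), making F⁻ smaller. All other adjacent pairs agree with periodic trends, so O²⁻ is the misplaced ion.

O²⁻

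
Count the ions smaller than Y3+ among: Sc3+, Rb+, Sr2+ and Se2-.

1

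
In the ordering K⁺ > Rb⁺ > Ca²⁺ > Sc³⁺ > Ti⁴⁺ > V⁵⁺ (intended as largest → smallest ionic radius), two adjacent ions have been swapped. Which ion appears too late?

Rb⁺

The pair K⁺, Rb⁺ is the wrong way round — both in group 1 with the same charge; K⁺ (period 4) has the smaller radius. All other adjacent pairs agree with periodic trends, so Rb⁺ is the misplaced ion.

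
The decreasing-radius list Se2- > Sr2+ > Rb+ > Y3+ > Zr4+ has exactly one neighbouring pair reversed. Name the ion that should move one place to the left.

Rb+

The pair Sr2+, Rb+ is the wrong way round — Sr2+ and Rb+ share 36 electrons; the higher nuclear charge on Sr (Z=38) contracts it more, so Sr2+ < Rb+. All other adjacent pairs agree with periodic trends, so Rb+ is the misplaced ion.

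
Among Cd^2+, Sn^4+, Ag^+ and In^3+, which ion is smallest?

Isoelectronic series (46 e⁻ each). Size is set by nuclear charge: more protons means a smaller ion. Sn^4+ (Z=50), In^3+ (Z=49), Cd^2+ (Z=48), Ag^+ (Z=47).

Sn^4+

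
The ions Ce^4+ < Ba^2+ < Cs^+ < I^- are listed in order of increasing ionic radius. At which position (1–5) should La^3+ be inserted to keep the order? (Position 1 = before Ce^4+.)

2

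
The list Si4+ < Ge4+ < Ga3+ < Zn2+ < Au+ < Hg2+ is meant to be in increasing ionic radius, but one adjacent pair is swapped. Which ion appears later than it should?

Scanning neighbour by neighbour, only Au+/Hg2+ violates a trend: they are isoelectronic (78 e⁻) and Hg has more protons than Au (80 vs 79), making Hg2+ smaller. That makes Hg2+ the one sitting a position late relative to where it belongs.

Hg2+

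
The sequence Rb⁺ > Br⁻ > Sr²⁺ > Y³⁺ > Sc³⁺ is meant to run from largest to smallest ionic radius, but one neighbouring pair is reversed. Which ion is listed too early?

Rb⁺

Check each adjacent pair. Rb⁺ and Br⁻ are reversed: they are isoelectronic (36 e⁻) and Rb has more protons than Br (37 vs 35), making Rb⁺ smaller. No other neighbouring pair contradicts the periodic trends, so Rb⁺ is the ion listed too early.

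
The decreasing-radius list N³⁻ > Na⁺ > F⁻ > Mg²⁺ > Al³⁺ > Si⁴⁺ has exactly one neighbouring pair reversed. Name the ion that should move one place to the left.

Compare adjacent ions: both have 10 electrons but Z(Na)=11 > Z(F)=9, so Na⁺ should be the smaller of the two — yet in this decreasing list Na⁺ sits before F⁻. Nothing else is reversed, so F⁻ should move one place to the left.

F⁻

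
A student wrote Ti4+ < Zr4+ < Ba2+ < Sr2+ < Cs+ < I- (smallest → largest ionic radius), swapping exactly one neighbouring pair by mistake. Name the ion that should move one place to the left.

Compare adjacent ions: same group and charge — period 5 sits above period 6, so Sr2+ is smaller — yet in this increasing list Ba2+ sits before Sr2+. Nothing else is reversed, so Sr2+ should move one place to the left.

Sr2+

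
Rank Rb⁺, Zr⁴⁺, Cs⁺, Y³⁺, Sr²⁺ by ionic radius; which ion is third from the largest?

Sr²⁺

Work out protons and electrons: Zr⁴⁺ (Z=40, 36 e⁻), Y³⁺ (Z=39, 36 e⁻), Sr²⁺ (Z=38, 36 e⁻), Rb⁺ (Z=37, 36 e⁻), Cs⁺ (Z=55, 54 e⁻). Zr⁴⁺ < Y³⁺ (isoelectronic, higher Z=40 is smaller); Y³⁺ < Sr²⁺ (isoelectronic, higher Z=39 is smaller); Sr²⁺ < Rb⁺ (both 36 e⁻, Z=38>37); Rb⁺ < Cs⁺ (same group, 1 shell fewer).
So the order is Zr⁴⁺ < Y³⁺ < Sr²⁺ < Rb⁺ < Cs⁺; the 3rd-largest ion is Sr²⁺.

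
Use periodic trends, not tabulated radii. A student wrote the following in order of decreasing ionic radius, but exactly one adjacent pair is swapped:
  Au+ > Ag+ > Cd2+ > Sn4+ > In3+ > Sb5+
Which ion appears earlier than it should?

Scanning neighbour by neighbour, only Sn4+/In3+ violates a trend: both have 46 electrons but Z(Sn)=50 > Z(In)=49, so Sn4+ should be the smaller of the two. That makes Sn4+ the one sitting a position early relative to where it belongs.

Sn4+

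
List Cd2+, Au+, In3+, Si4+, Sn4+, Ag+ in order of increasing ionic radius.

Si4+ < Sn4+ < In3+ < Cd2+ < Ag+ < Au+

Electron counts and nuclear charges: Si4+: 10 e⁻, Z=14, Sn4+: 46 e⁻, Z=50, In3+: 46 e⁻, Z=49, Cd2+: 46 e⁻, Z=48, Ag+: 46 e⁻, Z=47, Au+: 78 e⁻, Z=79. Si4+ < Sn4+ (same group, 2 shells fewer); Sn4+ < In3+ (both 46 e⁻, Z=50>49); In3+ < Cd2+ (isoelectronic, higher Z=49 is smaller); Cd2+ < Ag+ (both 46 e⁻, Z=48>47); Ag+ < Au+ (same group, 1 shell fewer).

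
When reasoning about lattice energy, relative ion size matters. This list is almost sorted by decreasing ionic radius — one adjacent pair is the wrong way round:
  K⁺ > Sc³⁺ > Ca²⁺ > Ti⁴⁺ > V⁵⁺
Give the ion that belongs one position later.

Scanning neighbour by neighbour, only Sc³⁺/Ca²⁺ violates a trend: Sc³⁺ and Ca²⁺ share 18 electrons; the higher nuclear charge on Sc (Z=21) contracts it more, so Sc³⁺ < Ca²⁺. That makes Sc³⁺ the one sitting a position early relative to where it belongs.

Sc³⁺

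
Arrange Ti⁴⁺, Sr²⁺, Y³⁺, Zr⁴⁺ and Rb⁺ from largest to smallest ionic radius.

Rb⁺ > Sr²⁺ > Y³⁺ > Zr⁴⁺ > Ti⁴⁺

Ti⁴⁺ (Z=22, 18 e⁻), Zr⁴⁺ (Z=40, 36 e⁻), Y³⁺ (Z=39, 36 e⁻), Sr²⁺ (Z=38, 36 e⁻), Rb⁺ (Z=37, 36 e⁻). Ti⁴⁺ < Zr⁴⁺ (same group, 1 shell fewer); Zr⁴⁺ < Y³⁺ (both 36 e⁻, Z=40>39); Y³⁺ < Sr²⁺ (both 36 e⁻, Z=39>38); Sr²⁺ < Rb⁺ (isoelectronic, higher Z=38 is smaller).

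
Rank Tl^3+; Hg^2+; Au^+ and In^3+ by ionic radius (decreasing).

Au^+ > Hg^2+ > Tl^3+ > In^3+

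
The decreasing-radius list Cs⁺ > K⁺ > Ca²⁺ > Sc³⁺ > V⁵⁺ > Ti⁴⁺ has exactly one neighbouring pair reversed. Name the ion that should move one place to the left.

Scanning neighbour by neighbour, only V⁵⁺/Ti⁴⁺ violates a trend: they are isoelectronic (18 e⁻) and V has more protons than Ti (23 vs 22), making V⁵⁺ smaller. That makes Ti⁴⁺ the one sitting a position late relative to where it belongs.

Ti⁴⁺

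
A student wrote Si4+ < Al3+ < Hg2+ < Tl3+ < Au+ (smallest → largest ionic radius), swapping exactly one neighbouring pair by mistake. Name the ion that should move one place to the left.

The pair Hg2+, Tl3+ is the wrong way round — both have 78 electrons but Z(Tl)=81 > Z(Hg)=80, so Tl3+ should be the smaller of the two. All other adjacent pairs agree with periodic trends, so Tl3+ is the misplaced ion.

Tl3+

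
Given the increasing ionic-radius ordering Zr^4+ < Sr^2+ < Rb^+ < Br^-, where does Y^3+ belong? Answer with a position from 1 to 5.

Each ion has 36 electrons. The ranking follows nuclear charge in reverse — greater Z gives a smaller radius. Zr^4+ (Z=40), Y^3+ (Z=39), Sr^2+ (Z=38), Rb^+ (Z=37), Br^- (Z=35).
Putting Y^3+ in gives Zr^4+ < Y^3+ < Sr^2+ < Rb^+ < Br^-; it lands at slot 2.

2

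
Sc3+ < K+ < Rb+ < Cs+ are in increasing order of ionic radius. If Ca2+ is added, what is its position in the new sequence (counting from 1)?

2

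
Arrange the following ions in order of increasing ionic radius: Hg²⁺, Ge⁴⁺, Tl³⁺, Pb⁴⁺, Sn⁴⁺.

Ge⁴⁺ < Sn⁴⁺ < Pb⁴⁺ < Tl³⁺ < Hg²⁺

Work out protons and electrons: Ge⁴⁺: 28 e⁻, Z=32, Sn⁴⁺: 46 e⁻, Z=50, Pb⁴⁺: 78 e⁻, Z=82, Tl³⁺: 78 e⁻, Z=81, Hg²⁺: 78 e⁻, Z=80. Ge⁴⁺ < Sn⁴⁺ (same group, period 4 vs 5); Sn⁴⁺ < Pb⁴⁺ (same group, 1 shell fewer); Pb⁴⁺ < Tl³⁺ (both 78 e⁻, Z=82>81); Tl³⁺ < Hg²⁺ (both 78 e⁻, Z=81>80).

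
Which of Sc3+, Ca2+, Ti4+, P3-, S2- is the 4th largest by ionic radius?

These species are isoelectronic with 18 electrons. The only difference is the number of protons: Ti4+ (Z=22), Sc3+ (Z=21), Ca2+ (Z=20), S2- (Z=16), P3- (Z=15). The strongest nuclear pull (Ti4+) gives the smallest ion.
So the order is Ti4+ < Sc3+ < Ca2+ < S2- < P3-; the 4th-largest ion is Sc3+.

Sc3+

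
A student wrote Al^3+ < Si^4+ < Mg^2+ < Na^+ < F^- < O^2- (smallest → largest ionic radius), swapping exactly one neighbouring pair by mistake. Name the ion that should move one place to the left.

Compare adjacent ions: they are isoelectronic (10 e⁻) and Si has more protons than Al (14 vs 13), making Si^4+ smaller — yet in this increasing list Al^3+ sits before Si^4+. Nothing else is reversed, so Si^4+ should move one place to the left.

Si^4+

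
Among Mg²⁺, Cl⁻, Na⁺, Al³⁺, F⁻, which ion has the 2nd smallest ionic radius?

Mg²⁺

First list Z and electron count for each: Al³⁺ (Z=13, 10 e⁻), Mg²⁺ (Z=12, 10 e⁻), Na⁺ (Z=11, 10 e⁻), F⁻ (Z=9, 10 e⁻), Cl⁻ (Z=17, 18 e⁻). Al³⁺ < Mg²⁺ (isoelectronic, higher Z=13 is smaller); Mg²⁺ < Na⁺ (both 10 e⁻, Z=12>11); Na⁺ < F⁻ (both 10 e⁻, Z=11>9); F⁻ < Cl⁻ (same group, 1 shell fewer).
That gives Al³⁺ < Mg²⁺ < Na⁺ < F⁻ < Cl⁻. From the smallest end, number 2 is Mg²⁺.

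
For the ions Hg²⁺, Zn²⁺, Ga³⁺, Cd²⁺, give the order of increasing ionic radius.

Ga³⁺: 28 e⁻, Z=31, Zn²⁺: 28 e⁻, Z=30, Cd²⁺: 46 e⁻, Z=48, Hg²⁺: 78 e⁻, Z=80. Ga³⁺ < Zn²⁺ (both 28 e⁻, Z=31>30); Zn²⁺ < Cd²⁺ (same group, 1 shell fewer); Cd²⁺ < Hg²⁺ (same group, 1 shell fewer).

Ga³⁺ < Zn²⁺ < Cd²⁺ < Hg²⁺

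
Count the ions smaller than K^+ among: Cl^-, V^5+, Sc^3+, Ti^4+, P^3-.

All of these have 18 electrons (isoelectronic). With the same electron cloud, the ion with the most protons pulls it in tightest. Nuclear charges: V^5+ (Z=23), Ti^4+ (Z=22), Sc^3+ (Z=21), K^+ (Z=19), Cl^- (Z=17), P^3- (Z=15). Highest Z is smallest.
Ordering all of them (including K^+) by radius gives V^5+ < Ti^4+ < Sc^3+ < K^+ < Cl^- < P^3-. Count: 3.

3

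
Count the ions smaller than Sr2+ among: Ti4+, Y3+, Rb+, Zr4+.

3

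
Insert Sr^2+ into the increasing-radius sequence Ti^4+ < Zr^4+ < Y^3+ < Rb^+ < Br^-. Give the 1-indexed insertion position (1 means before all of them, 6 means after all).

4

First list Z and electron count for each: Ti^4+ (Z=22, 18 e⁻), Zr^4+ (Z=40, 36 e⁻), Y^3+ (Z=39, 36 e⁻), Sr^2+ (Z=38, 36 e⁻), Rb^+ (Z=37, 36 e⁻), Br^- (Z=35, 36 e⁻). Ti^4+ < Zr^4+ (same group, 1 shell fewer); Zr^4+ < Y^3+ (isoelectronic, higher Z=40 is smaller); Y^3+ < Sr^2+ (isoelectronic, higher Z=39 is smaller); Sr^2+ < Rb^+ (isoelectronic, higher Z=38 is smaller); Rb^+ < Br^- (both 36 e⁻, Z=37>35).
The complete sequence is Ti^4+ < Zr^4+ < Y^3+ < Sr^2+ < Rb^+ < Br^-. Sr^2+ sits at position 4.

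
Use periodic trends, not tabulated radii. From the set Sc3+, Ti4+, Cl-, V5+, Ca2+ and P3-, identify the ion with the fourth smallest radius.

Ca2+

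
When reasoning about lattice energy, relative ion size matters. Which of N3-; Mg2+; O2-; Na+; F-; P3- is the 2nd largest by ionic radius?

N3-

Mg2+ has 10 e⁻ (Z=12), Na+ has 10 e⁻ (Z=11), F- has 10 e⁻ (Z=9), O2- has 10 e⁻ (Z=8), N3- has 10 e⁻ (Z=7), P3- has 18 e⁻ (Z=15). Mg2+ < Na+ (both 10 e⁻, Z=12>11); Na+ < F- (both 10 e⁻, Z=11>9); F- < O2- (both 10 e⁻, Z=9>8); O2- < N3- (both 10 e⁻, Z=8>7); N3- < P3- (same group, period 2 vs 3).
Full ascending order: Mg2+ < Na+ < F- < O2- < N3- < P3-. Counting from the largest, position 2 is N3-.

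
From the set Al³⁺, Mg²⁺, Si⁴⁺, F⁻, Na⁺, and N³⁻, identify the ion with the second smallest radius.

Al³⁺

Isoelectronic series (10 e⁻ each). Size is set by nuclear charge: more protons means a smaller ion. Si⁴⁺ (Z=14), Al³⁺ (Z=13), Mg²⁺ (Z=12), Na⁺ (Z=11), F⁻ (Z=9), N³⁻ (Z=7).
That gives Si⁴⁺ < Al³⁺ < Mg²⁺ < Na⁺ < F⁻ < N³⁻. From the smallest end, number 2 is Al³⁺.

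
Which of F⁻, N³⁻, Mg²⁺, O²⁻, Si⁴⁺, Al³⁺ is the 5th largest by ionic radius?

Al³⁺

Isoelectronic series (10 e⁻ each). Size is set by nuclear charge: more protons means a smaller ion. Si⁴⁺ (Z=14), Al³⁺ (Z=13), Mg²⁺ (Z=12), F⁻ (Z=9), O²⁻ (Z=8), N³⁻ (Z=7).
Full ascending order: Si⁴⁺ < Al³⁺ < Mg²⁺ < F⁻ < O²⁻ < N³⁻. Counting from the largest, position 5 is Al³⁺.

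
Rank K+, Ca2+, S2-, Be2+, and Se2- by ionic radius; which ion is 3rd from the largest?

Electron counts and nuclear charges: Be2+ has 2 e⁻ (Z=4), Ca2+ has 18 e⁻ (Z=20), K+ has 18 e⁻ (Z=19), S2- has 18 e⁻ (Z=16), Se2- has 36 e⁻ (Z=34). Be2+ < Ca2+ (same group, 2 shells fewer); Ca2+ < K+ (both 18 e⁻, Z=20>19); K+ < S2- (both 18 e⁻, Z=19>16); S2- < Se2- (same group, period 3 vs 4).
Ordering: Be2+ < Ca2+ < K+ < S2- < Se2-. The 3rd largest is K+.

K+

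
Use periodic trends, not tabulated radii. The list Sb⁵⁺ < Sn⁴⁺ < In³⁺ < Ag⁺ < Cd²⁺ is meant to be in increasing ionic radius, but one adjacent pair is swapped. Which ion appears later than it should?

Cd²⁺

The pair Ag⁺, Cd²⁺ is the wrong way round — they are isoelectronic (46 e⁻) and Cd has more protons than Ag (48 vs 47), making Cd²⁺ smaller. All other adjacent pairs agree with periodic trends, so Cd²⁺ is the misplaced ion.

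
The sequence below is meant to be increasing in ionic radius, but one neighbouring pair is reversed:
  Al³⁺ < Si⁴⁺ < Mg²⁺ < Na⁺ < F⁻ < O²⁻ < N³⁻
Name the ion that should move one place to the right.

Al³⁺

Compare adjacent ions: both have 10 electrons but Z(Si)=14 > Z(Al)=13, so Si⁴⁺ should be the smaller of the two — yet in this increasing list Al³⁺ sits before Si⁴⁺. Nothing else is reversed, so Al³⁺ should move one place to the right.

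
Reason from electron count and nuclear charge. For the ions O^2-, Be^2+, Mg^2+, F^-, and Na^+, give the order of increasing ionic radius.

Electron counts and nuclear charges: Be^2+: 2 e⁻, Z=4, Mg^2+: 10 e⁻, Z=12, Na^+: 10 e⁻, Z=11, F^-: 10 e⁻, Z=9, O^2-: 10 e⁻, Z=8. Be^2+ < Mg^2+ (same group, period 2 vs 3); Mg^2+ < Na^+ (isoelectronic, higher Z=12 is smaller); Na^+ < F^- (both 10 e⁻, Z=11>9); F^- < O^2- (isoelectronic, higher Z=9 is smaller).

Be^2+ < Mg^2+ < Na^+ < F^- < O^2-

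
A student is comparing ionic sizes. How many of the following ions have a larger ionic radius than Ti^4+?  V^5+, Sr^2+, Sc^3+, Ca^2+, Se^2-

4

Electron counts and nuclear charges: V^5+: 18 e⁻, Z=23, Ti^4+: 18 e⁻, Z=22, Sc^3+: 18 e⁻, Z=21, Ca^2+: 18 e⁻, Z=20, Sr^2+: 36 e⁻, Z=38, Se^2-: 36 e⁻, Z=34. V^5+ < Ti^4+ (isoelectronic, higher Z=23 is smaller); Ti^4+ < Sc^3+ (isoelectronic, higher Z=22 is smaller); Sc^3+ < Ca^2+ (both 18 e⁻, Z=21>20); Ca^2+ < Sr^2+ (same group, 1 shell fewer); Sr^2+ < Se^2- (both 36 e⁻, Z=38>34).
Overall: V^5+ < Ti^4+ < Sc^3+ < Ca^2+ < Sr^2+ < Se^2-. Ti^4+ has 1 below it and 4 above. That's 4.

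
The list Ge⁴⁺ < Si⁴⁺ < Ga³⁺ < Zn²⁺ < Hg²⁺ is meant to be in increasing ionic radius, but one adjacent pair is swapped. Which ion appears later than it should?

Si⁴⁺

Compare adjacent ions: both in group 14 with the same charge; Si⁴⁺ (period 3) has the smaller radius — yet in this increasing list Ge⁴⁺ sits before Si⁴⁺. Nothing else is reversed, so Si⁴⁺ should move one place to the left.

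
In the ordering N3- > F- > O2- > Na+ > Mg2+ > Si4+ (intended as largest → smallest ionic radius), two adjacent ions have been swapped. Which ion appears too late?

O2-

Compare adjacent ions: F- and O2- share 10 electrons; the higher nuclear charge on F (Z=9) contracts it more, so F- < O2- — yet in this decreasing list F- sits before O2-. Nothing else is reversed, so O2- should move one place to the left.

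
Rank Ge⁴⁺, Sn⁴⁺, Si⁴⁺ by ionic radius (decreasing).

These ions sit in one column with identical charge. Each step down the periodic table adds a principal shell, increasing the radius.

Sn⁴⁺ > Ge⁴⁺ > Si⁴⁺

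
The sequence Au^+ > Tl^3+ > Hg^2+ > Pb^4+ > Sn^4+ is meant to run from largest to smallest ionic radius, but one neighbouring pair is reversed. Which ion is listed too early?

The pair Tl^3+, Hg^2+ is the wrong way round — both have 78 electrons but Z(Tl)=81 > Z(Hg)=80, so Tl^3+ should be the smaller of the two. All other adjacent pairs agree with periodic trends, so Tl^3+ is the misplaced ion.

Tl^3+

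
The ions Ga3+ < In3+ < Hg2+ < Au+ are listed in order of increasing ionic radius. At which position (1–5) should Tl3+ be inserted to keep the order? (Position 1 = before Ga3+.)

3

Tabulating Z and e⁻: Ga3+ (Z=31, 28 e⁻), In3+ (Z=49, 46 e⁻), Tl3+ (Z=81, 78 e⁻), Hg2+ (Z=80, 78 e⁻), Au+ (Z=79, 78 e⁻). Ga3+ < In3+ (same group, 1 shell fewer); In3+ < Tl3+ (same group, period 5 vs 6); Tl3+ < Hg2+ (isoelectronic, higher Z=81 is smaller); Hg2+ < Au+ (both 78 e⁻, Z=80>79).
Putting Tl3+ in gives Ga3+ < In3+ < Tl3+ < Hg2+ < Au+; it lands at slot 3.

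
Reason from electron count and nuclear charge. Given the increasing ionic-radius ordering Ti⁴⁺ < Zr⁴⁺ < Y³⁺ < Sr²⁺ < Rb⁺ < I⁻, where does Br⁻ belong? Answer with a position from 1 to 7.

6

Tabulating Z and e⁻: Ti⁴⁺ has 18 e⁻ (Z=22), Zr⁴⁺ has 36 e⁻ (Z=40), Y³⁺ has 36 e⁻ (Z=39), Sr²⁺ has 36 e⁻ (Z=38), Rb⁺ has 36 e⁻ (Z=37), Br⁻ has 36 e⁻ (Z=35), I⁻ has 54 e⁻ (Z=53). Ti⁴⁺ < Zr⁴⁺ (same group, 1 shell fewer); Zr⁴⁺ < Y³⁺ (both 36 e⁻, Z=40>39); Y³⁺ < Sr²⁺ (both 36 e⁻, Z=39>38); Sr²⁺ < Rb⁺ (both 36 e⁻, Z=38>37); Rb⁺ < Br⁻ (isoelectronic, higher Z=37 is smaller); Br⁻ < I⁻ (same group, 1 shell fewer).
Merged order: Ti⁴⁺ < Zr⁴⁺ < Y³⁺ < Sr²⁺ < Rb⁺ < Br⁻ < I⁻ — Br⁻ is number 6.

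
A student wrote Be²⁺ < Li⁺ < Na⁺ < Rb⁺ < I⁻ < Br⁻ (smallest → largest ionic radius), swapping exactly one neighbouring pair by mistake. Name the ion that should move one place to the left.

Br⁻

Check each adjacent pair. I⁻ and Br⁻ are reversed: both in group 17 with the same charge; Br⁻ (period 4) has the smaller radius. No other neighbouring pair contradicts the periodic trends, so Br⁻ is the ion listed too late.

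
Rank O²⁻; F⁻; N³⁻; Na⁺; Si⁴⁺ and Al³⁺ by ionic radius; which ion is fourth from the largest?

Na⁺

Isoelectronic series (10 e⁻ each). Size is set by nuclear charge: more protons means a smaller ion. Si⁴⁺ (Z=14), Al³⁺ (Z=13), Na⁺ (Z=11), F⁻ (Z=9), O²⁻ (Z=8), N³⁻ (Z=7).
Ordering: Si⁴⁺ < Al³⁺ < Na⁺ < F⁻ < O²⁻ < N³⁻. The fourth largest is Na⁺.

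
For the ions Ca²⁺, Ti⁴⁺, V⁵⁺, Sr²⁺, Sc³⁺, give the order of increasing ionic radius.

Tabulating Z and e⁻: V⁵⁺ (Z=23, 18 e⁻), Ti⁴⁺ (Z=22, 18 e⁻), Sc³⁺ (Z=21, 18 e⁻), Ca²⁺ (Z=20, 18 e⁻), Sr²⁺ (Z=38, 36 e⁻). V⁵⁺ < Ti⁴⁺ (both 18 e⁻, Z=23>22); Ti⁴⁺ < Sc³⁺ (isoelectronic, higher Z=22 is smaller); Sc³⁺ < Ca²⁺ (both 18 e⁻, Z=21>20); Ca²⁺ < Sr²⁺ (same group, period 4 vs 5).

V⁵⁺ < Ti⁴⁺ < Sc³⁺ < Ca²⁺ < Sr²⁺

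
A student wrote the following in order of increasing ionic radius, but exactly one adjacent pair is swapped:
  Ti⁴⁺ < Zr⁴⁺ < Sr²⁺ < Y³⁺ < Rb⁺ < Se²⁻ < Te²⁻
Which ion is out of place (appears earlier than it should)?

Check each adjacent pair. Sr²⁺ and Y³⁺ are reversed: they are isoelectronic (36 e⁻) and Y has more protons than Sr (39 vs 38), making Y³⁺ smaller. No other neighbouring pair contradicts the periodic trends, so Sr²⁺ is the ion listed too early.

Sr²⁺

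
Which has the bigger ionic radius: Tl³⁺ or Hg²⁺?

All of these have 78 electrons (isoelectronic). With the same electron cloud, the ion with the most protons pulls it in tightest. Nuclear charges: Tl³⁺ (Z=81), Hg²⁺ (Z=80). Highest Z is smallest.

Hg²⁺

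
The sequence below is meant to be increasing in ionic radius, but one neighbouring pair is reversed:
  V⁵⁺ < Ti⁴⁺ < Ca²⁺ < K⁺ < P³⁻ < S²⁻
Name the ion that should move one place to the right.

Check each adjacent pair. P³⁻ and S²⁻ are reversed: they are isoelectronic (18 e⁻) and S has more protons than P (16 vs 15), making S²⁻ smaller. No other neighbouring pair contradicts the periodic trends, so P³⁻ is the ion listed too early.

P³⁻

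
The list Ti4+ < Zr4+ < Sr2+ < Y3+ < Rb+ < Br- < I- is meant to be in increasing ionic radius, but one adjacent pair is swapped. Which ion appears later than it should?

Y3+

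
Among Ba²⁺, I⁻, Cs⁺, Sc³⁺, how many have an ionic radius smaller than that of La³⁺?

Sc³⁺ has 18 e⁻ (Z=21), La³⁺ has 54 e⁻ (Z=57), Ba²⁺ has 54 e⁻ (Z=56), Cs⁺ has 54 e⁻ (Z=55), I⁻ has 54 e⁻ (Z=53). Sc³⁺ < La³⁺ (same group, period 4 vs 6); La³⁺ < Ba²⁺ (both 54 e⁻, Z=57>56); Ba²⁺ < Cs⁺ (both 54 e⁻, Z=56>55); Cs⁺ < I⁻ (both 54 e⁻, Z=55>53).
Relative to La³⁺, the ions that are smaller are Sc³⁺. Count: 1.

1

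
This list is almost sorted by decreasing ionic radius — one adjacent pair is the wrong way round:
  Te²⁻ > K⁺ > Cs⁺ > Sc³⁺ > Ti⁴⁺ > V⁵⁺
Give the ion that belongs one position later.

K⁺

The pair K⁺, Cs⁺ is the wrong way round — same group and charge — period 4 sits above period 6, so K⁺ is smaller. All other adjacent pairs agree with periodic trends, so K⁺ is the misplaced ion.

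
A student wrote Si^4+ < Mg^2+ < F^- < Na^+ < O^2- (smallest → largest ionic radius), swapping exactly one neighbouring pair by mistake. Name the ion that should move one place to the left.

Scanning neighbour by neighbour, only F^-/Na^+ violates a trend: Na^+ and F^- share 10 electrons; the higher nuclear charge on Na (Z=11) contracts it more, so Na^+ < F^-. That makes Na^+ the one sitting a position late relative to where it belongs.

Na^+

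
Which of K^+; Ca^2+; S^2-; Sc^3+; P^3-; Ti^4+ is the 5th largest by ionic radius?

These species are isoelectronic with 18 electrons. The only difference is the number of protons: Ti^4+ (Z=22), Sc^3+ (Z=21), Ca^2+ (Z=20), K^+ (Z=19), S^2- (Z=16), P^3- (Z=15). The strongest nuclear pull (Ti^4+) gives the smallest ion.
So the order is Ti^4+ < Sc^3+ < Ca^2+ < K^+ < S^2- < P^3-; the 5th-largest ion is Sc^3+.

Sc^3+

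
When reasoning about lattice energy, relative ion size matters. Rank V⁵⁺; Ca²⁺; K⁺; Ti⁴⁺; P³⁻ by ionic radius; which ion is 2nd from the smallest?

Isoelectronic series (18 e⁻ each). Size is set by nuclear charge: more protons means a smaller ion. V⁵⁺ (Z=23), Ti⁴⁺ (Z=22), Ca²⁺ (Z=20), K⁺ (Z=19), P³⁻ (Z=15).
That gives V⁵⁺ < Ti⁴⁺ < Ca²⁺ < K⁺ < P³⁻. From the smallest end, number 2 is Ti⁴⁺.

Ti⁴⁺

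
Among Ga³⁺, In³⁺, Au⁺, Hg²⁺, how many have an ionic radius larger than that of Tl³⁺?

2

Work out protons and electrons: Ga³⁺ (Z=31, 28 e⁻), In³⁺ (Z=49, 46 e⁻), Tl³⁺ (Z=81, 78 e⁻), Hg²⁺ (Z=80, 78 e⁻), Au⁺ (Z=79, 78 e⁻). Ga³⁺ < In³⁺ (same group, 1 shell fewer); In³⁺ < Tl³⁺ (same group, 1 shell fewer); Tl³⁺ < Hg²⁺ (both 78 e⁻, Z=81>80); Hg²⁺ < Au⁺ (isoelectronic, higher Z=80 is smaller).
Overall: Ga³⁺ < In³⁺ < Tl³⁺ < Hg²⁺ < Au⁺. Tl³⁺ has 2 below it and 2 above. Count: 2.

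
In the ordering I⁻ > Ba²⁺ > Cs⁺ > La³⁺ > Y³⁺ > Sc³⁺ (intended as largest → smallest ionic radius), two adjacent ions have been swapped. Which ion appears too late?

Scanning neighbour by neighbour, only Ba²⁺/Cs⁺ violates a trend: they are isoelectronic (54 e⁻) and Ba has more protons than Cs (56 vs 55), making Ba²⁺ smaller. That makes Cs⁺ the one sitting a position late relative to where it belongs.

Cs⁺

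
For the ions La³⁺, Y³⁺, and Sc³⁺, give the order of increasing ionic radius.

Sc³⁺ < Y³⁺ < La³⁺

Same group, same charge. Going down the group adds an extra shell of electrons, so the ion gets larger: Sc³⁺ is highest in the group and smallest.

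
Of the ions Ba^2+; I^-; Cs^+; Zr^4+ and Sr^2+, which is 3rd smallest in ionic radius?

Ba^2+

Zr^4+ (Z=40, 36 e⁻), Sr^2+ (Z=38, 36 e⁻), Ba^2+ (Z=56, 54 e⁻), Cs^+ (Z=55, 54 e⁻), I^- (Z=53, 54 e⁻). Zr^4+ < Sr^2+ (both 36 e⁻, Z=40>38); Sr^2+ < Ba^2+ (same group, 1 shell fewer); Ba^2+ < Cs^+ (isoelectronic, higher Z=56 is smaller); Cs^+ < I^- (isoelectronic, higher Z=55 is smaller).
So the order is Zr^4+ < Sr^2+ < Ba^2+ < Cs^+ < I^-; the 3rd-smallest ion is Ba^2+.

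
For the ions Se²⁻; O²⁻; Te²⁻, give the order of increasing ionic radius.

These ions sit in one column with identical charge. Each step down the periodic table adds a principal shell, increasing the radius.

O²⁻ < Se²⁻ < Te²⁻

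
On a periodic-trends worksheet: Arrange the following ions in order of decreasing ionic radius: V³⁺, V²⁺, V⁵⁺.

For a single element, ionic radius drops as positive charge rises — V⁵⁺ < V²⁺.

V²⁺ > V³⁺ > V⁵⁺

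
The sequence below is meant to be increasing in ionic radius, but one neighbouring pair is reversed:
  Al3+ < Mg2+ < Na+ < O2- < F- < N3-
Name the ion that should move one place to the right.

Compare adjacent ions: both have 10 electrons but Z(F)=9 > Z(O)=8, so F- should be the smaller of the two — yet in this increasing list O2- sits before F-. Nothing else is reversed, so O2- should move one place to the right.

O2-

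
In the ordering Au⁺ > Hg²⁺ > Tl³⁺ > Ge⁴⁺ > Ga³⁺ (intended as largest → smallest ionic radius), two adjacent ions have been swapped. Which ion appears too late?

Ga³⁺

The pair Ge⁴⁺, Ga³⁺ is the wrong way round — they are isoelectronic (28 e⁻) and Ge has more protons than Ga (32 vs 31), making Ge⁴⁺ smaller. All other adjacent pairs agree with periodic trends, so Ga³⁺ is the misplaced ion.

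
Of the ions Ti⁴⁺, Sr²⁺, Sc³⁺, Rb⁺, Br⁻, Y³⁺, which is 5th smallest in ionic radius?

Work out protons and electrons: Ti⁴⁺ has 18 e⁻ (Z=22), Sc³⁺ has 18 e⁻ (Z=21), Y³⁺ has 36 e⁻ (Z=39), Sr²⁺ has 36 e⁻ (Z=38), Rb⁺ has 36 e⁻ (Z=37), Br⁻ has 36 e⁻ (Z=35). Ti⁴⁺ < Sc³⁺ (both 18 e⁻, Z=22>21); Sc³⁺ < Y³⁺ (same group, 1 shell fewer); Y³⁺ < Sr²⁺ (both 36 e⁻, Z=39>38); Sr²⁺ < Rb⁺ (both 36 e⁻, Z=38>37); Rb⁺ < Br⁻ (both 36 e⁻, Z=37>35).
That gives Ti⁴⁺ < Sc³⁺ < Y³⁺ < Sr²⁺ < Rb⁺ < Br⁻. From the smallest end, number 5 is Rb⁺.

Rb⁺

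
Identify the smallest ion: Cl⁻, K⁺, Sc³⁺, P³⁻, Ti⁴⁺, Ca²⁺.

All of these have 18 electrons (isoelectronic). With the same electron cloud, the ion with the most protons pulls it in tightest. Nuclear charges: Ti⁴⁺ (Z=22), Sc³⁺ (Z=21), Ca²⁺ (Z=20), K⁺ (Z=19), Cl⁻ (Z=17), P³⁻ (Z=15). Highest Z is smallest.

Ti⁴⁺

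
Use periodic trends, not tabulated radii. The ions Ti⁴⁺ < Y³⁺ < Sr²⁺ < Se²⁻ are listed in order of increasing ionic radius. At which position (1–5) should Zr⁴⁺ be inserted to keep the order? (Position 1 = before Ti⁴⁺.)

Tabulating Z and e⁻: Ti⁴⁺ has 18 e⁻ (Z=22), Zr⁴⁺ has 36 e⁻ (Z=40), Y³⁺ has 36 e⁻ (Z=39), Sr²⁺ has 36 e⁻ (Z=38), Se²⁻ has 36 e⁻ (Z=34). Ti⁴⁺ < Zr⁴⁺ (same group, period 4 vs 5); Zr⁴⁺ < Y³⁺ (isoelectronic, higher Z=40 is smaller); Y³⁺ < Sr²⁺ (isoelectronic, higher Z=39 is smaller); Sr²⁺ < Se²⁻ (both 36 e⁻, Z=38>34).
Putting Zr⁴⁺ in gives Ti⁴⁺ < Zr⁴⁺ < Y³⁺ < Sr²⁺ < Se²⁻; it lands at slot 2.

2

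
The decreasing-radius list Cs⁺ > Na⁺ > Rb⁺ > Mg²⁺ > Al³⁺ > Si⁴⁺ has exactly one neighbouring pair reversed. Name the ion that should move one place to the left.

Rb⁺

Scanning neighbour by neighbour, only Na⁺/Rb⁺ violates a trend: Na⁺ and Rb⁺ are in one column with the same charge; the lighter period-3 ion has 2 fewer shells and is smaller. That makes Rb⁺ the one sitting a position late relative to where it belongs.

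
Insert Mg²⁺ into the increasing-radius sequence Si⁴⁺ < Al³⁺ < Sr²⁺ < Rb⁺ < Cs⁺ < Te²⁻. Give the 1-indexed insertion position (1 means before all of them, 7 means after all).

First list Z and electron count for each: Si⁴⁺ (Z=14, 10 e⁻), Al³⁺ (Z=13, 10 e⁻), Mg²⁺ (Z=12, 10 e⁻), Sr²⁺ (Z=38, 36 e⁻), Rb⁺ (Z=37, 36 e⁻), Cs⁺ (Z=55, 54 e⁻), Te²⁻ (Z=52, 54 e⁻). Si⁴⁺ < Al³⁺ (both 10 e⁻, Z=14>13); Al³⁺ < Mg²⁺ (isoelectronic, higher Z=13 is smaller); Mg²⁺ < Sr²⁺ (same group, 2 shells fewer); Sr²⁺ < Rb⁺ (both 36 e⁻, Z=38>37); Rb⁺ < Cs⁺ (same group, 1 shell fewer); Cs⁺ < Te²⁻ (isoelectronic, higher Z=55 is smaller).
The complete sequence is Si⁴⁺ < Al³⁺ < Mg²⁺ < Sr²⁺ < Rb⁺ < Cs⁺ < Te²⁻. Mg²⁺ sits at position 3.

3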